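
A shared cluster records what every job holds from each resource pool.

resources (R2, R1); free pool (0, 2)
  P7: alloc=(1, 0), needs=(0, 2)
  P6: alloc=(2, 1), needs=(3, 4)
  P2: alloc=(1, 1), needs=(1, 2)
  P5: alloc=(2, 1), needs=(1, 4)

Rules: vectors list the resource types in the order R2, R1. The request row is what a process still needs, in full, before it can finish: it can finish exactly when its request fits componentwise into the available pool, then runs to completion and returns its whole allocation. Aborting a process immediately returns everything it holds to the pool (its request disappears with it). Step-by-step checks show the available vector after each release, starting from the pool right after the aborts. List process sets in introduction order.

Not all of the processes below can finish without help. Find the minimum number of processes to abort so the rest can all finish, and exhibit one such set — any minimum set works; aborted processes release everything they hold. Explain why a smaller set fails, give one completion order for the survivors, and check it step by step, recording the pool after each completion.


Minimum abort set: P6.
Key observation: P5 had no path to completion before; after the abort of P6 ((2, 1) returned), step 3 is where it fits.
Why nothing smaller works: aborting no one leaves the state deadlocked as given.
One survivor order: P7, P2, P5. Step-by-step check (post-abort pool first):
  pool = (2, 3)
  run P7 (needs (0, 2), free (2, 3)); after release of (1, 0) the pool is (3, 3)
  run P2 (needs (1, 2), free (3, 3)); after release of (1, 1) the pool is (4, 4)
  run P5 (needs (1, 4), free (4, 4)); after release of (2, 1) the pool is (6, 5)


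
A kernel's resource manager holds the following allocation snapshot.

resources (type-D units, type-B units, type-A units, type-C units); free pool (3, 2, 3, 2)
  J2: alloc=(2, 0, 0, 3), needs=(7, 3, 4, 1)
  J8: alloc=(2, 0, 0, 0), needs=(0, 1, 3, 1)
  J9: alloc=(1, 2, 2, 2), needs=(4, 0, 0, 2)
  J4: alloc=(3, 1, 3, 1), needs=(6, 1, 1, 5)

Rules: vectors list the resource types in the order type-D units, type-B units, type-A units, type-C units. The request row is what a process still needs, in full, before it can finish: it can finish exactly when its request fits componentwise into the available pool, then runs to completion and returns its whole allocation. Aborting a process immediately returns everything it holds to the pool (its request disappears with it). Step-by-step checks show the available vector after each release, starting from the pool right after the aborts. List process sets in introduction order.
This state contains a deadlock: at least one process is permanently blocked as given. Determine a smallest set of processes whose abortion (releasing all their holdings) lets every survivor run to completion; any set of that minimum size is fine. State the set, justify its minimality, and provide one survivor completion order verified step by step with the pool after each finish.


The answer: abort J4.
Key observation: the returned (3, 1, 3, 1) from J4 is what brings J2 — unrunnable before, under any order — into play at step 3.
Why nothing smaller works: aborting no one leaves the state deadlocked as given.
One survivor order: J9, J8, J2. Check, step by step (post-abort pool first):
  pool = (6, 3, 6, 3)
  J9: need (4, 0, 0, 2) fits (6, 3, 6, 3); releases (1, 2, 2, 2), pool now (7, 5, 8, 5)
  J8: need (0, 1, 3, 1) fits (7, 5, 8, 5); releases (2, 0, 0, 0), pool now (9, 5, 8, 5)
  J2: need (7, 3, 4, 1) fits (9, 5, 8, 5); releases (2, 0, 0, 3), pool now (11, 5, 8, 8)


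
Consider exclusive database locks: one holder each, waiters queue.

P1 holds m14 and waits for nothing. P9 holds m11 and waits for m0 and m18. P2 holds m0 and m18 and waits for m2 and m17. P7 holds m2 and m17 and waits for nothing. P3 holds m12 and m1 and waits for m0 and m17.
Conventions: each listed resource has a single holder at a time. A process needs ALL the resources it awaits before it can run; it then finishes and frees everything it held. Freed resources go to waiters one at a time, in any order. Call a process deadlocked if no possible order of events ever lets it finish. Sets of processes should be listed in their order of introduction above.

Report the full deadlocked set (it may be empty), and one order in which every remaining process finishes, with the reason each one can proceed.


No process is deadlocked.
Key observation: although several processes wait, no cycle exists — each chain bottoms out at a free runner.
The rest can finish in the order P7, P2, P1, P9, P3.
Verifying each step:
  P7 waits on nothing -> runs at once and releases m2 and m17
  P2: everything it awaited (m2 and m17) is free; runs, freeing m0 and m18
  P1 waits on nothing -> runs at once and releases m14
  P9: everything it awaited (m0 and m18) is free; runs, freeing m11
  P3: everything it awaited (m0 and m17) is free; runs, freeing m12 and m1


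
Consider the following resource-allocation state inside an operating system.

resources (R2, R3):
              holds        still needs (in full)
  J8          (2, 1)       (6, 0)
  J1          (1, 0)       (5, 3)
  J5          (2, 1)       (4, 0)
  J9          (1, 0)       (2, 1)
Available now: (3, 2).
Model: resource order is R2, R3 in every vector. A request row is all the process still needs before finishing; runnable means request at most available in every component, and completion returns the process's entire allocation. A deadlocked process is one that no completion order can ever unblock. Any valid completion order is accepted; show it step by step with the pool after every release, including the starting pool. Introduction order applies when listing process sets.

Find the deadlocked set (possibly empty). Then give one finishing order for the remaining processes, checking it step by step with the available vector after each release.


Nothing here is deadlocked.
Key observation: the pool covers J9 at once, and every later process fits after earlier releases.
A valid finishing order for the others: J9, J5, J1, J8. Step-by-step check:
  pool = (3, 2)
  run J9 (needs (2, 1), free (3, 2)); after release of (1, 0) the pool is (4, 2)
  run J5 (needs (4, 0), free (4, 2)); after release of (2, 1) the pool is (6, 3)
  run J1 (needs (5, 3), free (6, 3)); after release of (1, 0) the pool is (7, 3)
  run J8 (needs (6, 0), free (7, 3)); after release of (2, 1) the pool is (9, 4)


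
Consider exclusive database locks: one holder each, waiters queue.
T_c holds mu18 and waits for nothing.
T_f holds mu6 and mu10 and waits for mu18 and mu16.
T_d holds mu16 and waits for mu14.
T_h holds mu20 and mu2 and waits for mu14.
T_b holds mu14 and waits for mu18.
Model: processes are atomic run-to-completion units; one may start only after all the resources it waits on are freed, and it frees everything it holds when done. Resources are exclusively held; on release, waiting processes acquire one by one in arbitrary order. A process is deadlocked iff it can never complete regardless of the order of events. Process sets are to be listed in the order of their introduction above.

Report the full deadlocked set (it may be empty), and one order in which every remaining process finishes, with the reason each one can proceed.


The deadlocked set is empty.
Key observation: the waits form no ring: some process can always run, and its releases unblock the others one by one.
A valid finishing order for the others: T_c, T_b, T_h, T_d, T_f.
Verifying each step:
  run T_c (it waits on nothing); releases mu18
  T_b: everything it awaited (mu18) is free; runs, freeing mu14
  T_h: everything it awaited (mu14) is free; runs, freeing mu20 and mu2
  T_d: everything it awaited (mu14) is free; runs, freeing mu16
  T_f: everything it awaited (mu18 and mu16) is free; runs, freeing mu6 and mu10


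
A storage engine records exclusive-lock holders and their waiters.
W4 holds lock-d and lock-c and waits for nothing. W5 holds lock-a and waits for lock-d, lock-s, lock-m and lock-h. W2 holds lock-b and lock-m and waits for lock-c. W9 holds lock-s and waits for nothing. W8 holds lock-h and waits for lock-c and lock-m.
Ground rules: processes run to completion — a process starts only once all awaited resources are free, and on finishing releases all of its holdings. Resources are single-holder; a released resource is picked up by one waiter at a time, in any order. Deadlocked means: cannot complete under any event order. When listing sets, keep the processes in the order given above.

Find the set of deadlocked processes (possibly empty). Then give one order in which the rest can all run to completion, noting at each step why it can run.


No process is deadlocked.
Key observation: although several processes wait, no cycle exists — each chain bottoms out at a free runner.
One completion order for the rest: W4, W2, W8, W9, W5.
Step-by-step check:
  W4: no waits; runs immediately, freeing lock-d and lock-c
  W2: everything it awaited (lock-c) is free; runs, freeing lock-b and lock-m
  W8: everything it awaited (lock-c and lock-m) is free; runs, freeing lock-h
  W9: no waits; runs immediately, freeing lock-s
  W5: everything it awaited (lock-d, lock-s, lock-m and lock-h) is free; runs, freeing lock-a


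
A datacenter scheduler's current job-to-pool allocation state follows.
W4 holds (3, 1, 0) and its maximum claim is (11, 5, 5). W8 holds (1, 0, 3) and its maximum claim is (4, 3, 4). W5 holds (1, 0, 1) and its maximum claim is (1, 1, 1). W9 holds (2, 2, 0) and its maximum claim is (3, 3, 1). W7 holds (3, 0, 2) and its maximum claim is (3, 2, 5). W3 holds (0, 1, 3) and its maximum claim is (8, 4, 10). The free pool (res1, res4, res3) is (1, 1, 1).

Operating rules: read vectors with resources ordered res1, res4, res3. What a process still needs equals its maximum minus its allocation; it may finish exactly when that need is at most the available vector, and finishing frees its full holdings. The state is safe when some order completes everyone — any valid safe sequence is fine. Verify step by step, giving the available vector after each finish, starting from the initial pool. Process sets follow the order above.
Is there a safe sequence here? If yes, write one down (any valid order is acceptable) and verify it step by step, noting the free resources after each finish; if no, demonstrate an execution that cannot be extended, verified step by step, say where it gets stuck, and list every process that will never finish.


The state is SAFE; one workable sequence: W9, W8, W5, W7, W3, W4.
Key observation: W9 is the earliest step where a requested resource binds exactly: need (1, 1, 1), pool (1, 1, 1) at its turn.
Walking it through:
  pool = (1, 1, 1)
  W9 needs (1, 1, 1) <= (1, 1, 1) -> finishes; pool += (2, 2, 0) = (3, 3, 1)
  W8 needs (3, 3, 1) <= (3, 3, 1) -> finishes; pool += (1, 0, 3) = (4, 3, 4)
  W5 needs (0, 1, 0) <= (4, 3, 4) -> finishes; pool += (1, 0, 1) = (5, 3, 5)
  W7 needs (0, 2, 3) <= (5, 3, 5) -> finishes; pool += (3, 0, 2) = (8, 3, 7)
  W3 needs (8, 3, 7) <= (8, 3, 7) -> finishes; pool += (0, 1, 3) = (8, 4, 10)
  W4 needs (8, 4, 5) <= (8, 4, 10) -> finishes; pool += (3, 1, 0) = (11, 5, 10)


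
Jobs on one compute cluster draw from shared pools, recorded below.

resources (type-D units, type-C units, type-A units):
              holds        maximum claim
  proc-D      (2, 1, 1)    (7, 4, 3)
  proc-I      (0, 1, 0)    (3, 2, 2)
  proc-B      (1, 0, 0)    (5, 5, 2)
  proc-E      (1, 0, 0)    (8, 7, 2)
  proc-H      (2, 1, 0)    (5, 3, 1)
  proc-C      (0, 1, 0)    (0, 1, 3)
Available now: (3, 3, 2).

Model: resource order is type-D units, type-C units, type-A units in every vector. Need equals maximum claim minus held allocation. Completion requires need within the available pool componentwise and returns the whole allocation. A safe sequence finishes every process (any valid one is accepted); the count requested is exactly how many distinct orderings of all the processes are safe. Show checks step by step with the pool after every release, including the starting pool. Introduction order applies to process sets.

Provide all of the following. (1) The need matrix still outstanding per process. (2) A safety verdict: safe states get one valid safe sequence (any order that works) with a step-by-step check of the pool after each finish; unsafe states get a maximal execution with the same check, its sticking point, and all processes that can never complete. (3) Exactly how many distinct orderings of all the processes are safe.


(1) Need matrix, components ordered type-D units, type-C units, type-A units:
  proc-D: (5, 3, 2)
  proc-I: (3, 1, 2)
  proc-B: (4, 5, 2)
  proc-E: (7, 7, 2)
  proc-H: (3, 2, 1)
  proc-C: (0, 0, 3)
(2) SAFE. One safe sequence: proc-H, proc-I, proc-D, proc-B, proc-C, proc-E.
Key observation: the first exact fit in this order is proc-H — it needs (3, 2, 1) with (3, 3, 2) free, meeting a requested resource to the last unit.
Step-by-step check:
  pool = (3, 3, 2)
  run proc-H (needs (3, 2, 1), free (3, 3, 2)); after release of (2, 1, 0) the pool is (5, 4, 2)
  run proc-I (needs (3, 1, 2), free (5, 4, 2)); after release of (0, 1, 0) the pool is (5, 5, 2)
  run proc-D (needs (5, 3, 2), free (5, 5, 2)); after release of (2, 1, 1) the pool is (7, 6, 3)
  run proc-B (needs (4, 5, 2), free (7, 6, 3)); after release of (1, 0, 0) the pool is (8, 6, 3)
  run proc-C (needs (0, 0, 3), free (8, 6, 3)); after release of (0, 1, 0) the pool is (8, 7, 3)
  run proc-E (needs (7, 7, 2), free (8, 7, 3)); after release of (1, 0, 0) the pool is (9, 7, 3)
(3) Exactly 16 of the possible complete orderings are safe sequences.


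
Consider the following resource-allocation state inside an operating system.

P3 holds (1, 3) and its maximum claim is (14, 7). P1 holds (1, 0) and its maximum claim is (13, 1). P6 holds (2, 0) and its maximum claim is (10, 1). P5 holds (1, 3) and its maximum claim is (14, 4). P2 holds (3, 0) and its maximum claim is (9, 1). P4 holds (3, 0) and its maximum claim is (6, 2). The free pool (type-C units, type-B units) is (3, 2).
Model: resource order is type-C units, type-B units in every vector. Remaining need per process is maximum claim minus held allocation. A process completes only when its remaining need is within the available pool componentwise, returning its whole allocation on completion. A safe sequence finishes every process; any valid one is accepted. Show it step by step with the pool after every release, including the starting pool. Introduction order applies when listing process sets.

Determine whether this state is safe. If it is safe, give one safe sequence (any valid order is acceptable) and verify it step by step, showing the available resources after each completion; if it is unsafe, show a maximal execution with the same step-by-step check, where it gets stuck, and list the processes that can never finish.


UNSAFE.
Key observation: after P4, P2, P6 complete, (11, 2) is the best the pool ever gets, yet each leftover process wants more type-C units.
Going as far as possible: P4, P2, P6; after that, nothing fits. Walking it through:
  pool = (3, 2)
  run P4 (needs (3, 2), free (3, 2)); after release of (3, 0) the pool is (6, 2)
  run P2 (needs (6, 1), free (6, 2)); after release of (3, 0) the pool is (9, 2)
  run P6 (needs (8, 1), free (9, 2)); after release of (2, 0) the pool is (11, 2)
  blocked: P3 wants (13, 4), pool (11, 2) — not enough type-C units and type-B units
  blocked: P1 wants (12, 1), pool (11, 2) — not enough type-C units
  blocked: P5 wants (13, 1), pool (11, 2) — not enough type-C units
Processes that can never finish: P3, P1 and P5.


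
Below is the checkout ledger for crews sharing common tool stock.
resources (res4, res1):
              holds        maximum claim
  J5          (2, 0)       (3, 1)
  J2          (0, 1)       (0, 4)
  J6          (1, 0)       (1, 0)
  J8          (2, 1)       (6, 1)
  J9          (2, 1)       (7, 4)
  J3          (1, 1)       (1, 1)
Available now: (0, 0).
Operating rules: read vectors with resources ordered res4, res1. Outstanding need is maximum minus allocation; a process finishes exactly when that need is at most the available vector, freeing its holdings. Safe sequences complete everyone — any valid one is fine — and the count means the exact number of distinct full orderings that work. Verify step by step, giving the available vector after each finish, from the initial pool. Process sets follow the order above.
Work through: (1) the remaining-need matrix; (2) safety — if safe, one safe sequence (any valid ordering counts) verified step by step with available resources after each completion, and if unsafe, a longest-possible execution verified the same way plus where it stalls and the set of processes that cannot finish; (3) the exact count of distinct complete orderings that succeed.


(1) Outstanding need per process (order res4, res1):
  J5: (1, 1)
  J2: (0, 3)
  J6: (0, 0)
  J8: (4, 0)
  J9: (5, 3)
  J3: (0, 0)
(2) The state is UNSAFE.
Key observation: no order helps: past J6, J3, J5, J8, the free pool tops out at (6, 2), below what each blocked process needs in res1.
A maximal execution: J6, J3, J5, J8 — then nothing else fits. Walking it through:
  pool = (0, 0)
  run J6 (needs (0, 0), free (0, 0)); after release of (1, 0) the pool is (1, 0)
  run J3 (needs (0, 0), free (1, 0)); after release of (1, 1) the pool is (2, 1)
  run J5 (needs (1, 1), free (2, 1)); after release of (2, 0) the pool is (4, 1)
  run J8 (needs (4, 0), free (4, 1)); after release of (2, 1) the pool is (6, 2)
  blocked: J2 wants (0, 3), pool (6, 2) — not enough res1
  blocked: J9 wants (5, 3), pool (6, 2) — not enough res1
Never able to finish: J2 and J9.
(3) The exact count: 0 of the possible complete orderings are safe sequences.


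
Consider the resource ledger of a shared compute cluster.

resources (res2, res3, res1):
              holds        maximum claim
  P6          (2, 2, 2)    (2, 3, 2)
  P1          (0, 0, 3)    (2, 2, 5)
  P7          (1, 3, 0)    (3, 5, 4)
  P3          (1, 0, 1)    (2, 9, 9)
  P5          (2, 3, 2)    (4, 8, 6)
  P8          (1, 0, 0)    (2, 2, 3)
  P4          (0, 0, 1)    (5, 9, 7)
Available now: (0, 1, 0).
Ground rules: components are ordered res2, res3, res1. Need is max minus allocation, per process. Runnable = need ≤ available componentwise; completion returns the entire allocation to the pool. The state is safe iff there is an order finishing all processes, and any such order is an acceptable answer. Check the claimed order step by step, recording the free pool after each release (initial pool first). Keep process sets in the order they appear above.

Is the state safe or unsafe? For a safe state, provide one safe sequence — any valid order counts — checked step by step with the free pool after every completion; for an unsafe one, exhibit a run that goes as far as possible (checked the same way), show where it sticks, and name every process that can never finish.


The state is SAFE; one workable sequence: P6, P1, P7, P5, P4, P3, P8.
Key observation: at P6 the run first touches a limit — (0, 1, 0) against (0, 1, 0), exact on a resource it actually requests.
Walking it through:
  pool = (0, 1, 0)
  P6 needs (0, 1, 0) <= (0, 1, 0) -> finishes; pool += (2, 2, 2) = (2, 3, 2)
  P1 needs (2, 2, 2) <= (2, 3, 2) -> finishes; pool += (0, 0, 3) = (2, 3, 5)
  P7 needs (2, 2, 4) <= (2, 3, 5) -> finishes; pool += (1, 3, 0) = (3, 6, 5)
  P5 needs (2, 5, 4) <= (3, 6, 5) -> finishes; pool += (2, 3, 2) = (5, 9, 7)
  P4 needs (5, 9, 6) <= (5, 9, 7) -> finishes; pool += (0, 0, 1) = (5, 9, 8)
  P3 needs (1, 9, 8) <= (5, 9, 8) -> finishes; pool += (1, 0, 1) = (6, 9, 9)
  P8 needs (1, 2, 3) <= (6, 9, 9) -> finishes; pool += (1, 0, 0) = (7, 9, 9)


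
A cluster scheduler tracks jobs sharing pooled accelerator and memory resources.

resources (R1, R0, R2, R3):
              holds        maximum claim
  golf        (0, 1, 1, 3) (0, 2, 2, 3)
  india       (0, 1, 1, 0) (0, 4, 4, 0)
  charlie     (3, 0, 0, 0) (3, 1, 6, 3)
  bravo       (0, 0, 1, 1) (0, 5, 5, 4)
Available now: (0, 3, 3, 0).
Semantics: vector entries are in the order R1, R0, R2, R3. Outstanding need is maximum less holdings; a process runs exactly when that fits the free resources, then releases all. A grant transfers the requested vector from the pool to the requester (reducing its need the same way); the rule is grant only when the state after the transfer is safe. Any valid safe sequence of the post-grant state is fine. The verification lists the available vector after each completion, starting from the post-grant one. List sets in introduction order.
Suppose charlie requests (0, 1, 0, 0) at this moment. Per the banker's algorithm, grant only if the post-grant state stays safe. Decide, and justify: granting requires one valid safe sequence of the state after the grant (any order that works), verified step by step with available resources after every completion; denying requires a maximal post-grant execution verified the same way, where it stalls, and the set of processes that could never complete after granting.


DENY. Granting would leave the state unsafe.
Key observation: after golf, india the pool peaks at (0, 4, 5, 3), and each blocked process is short somewhere: charlie on R2; bravo on R0.
After a pretend grant, a maximal execution: golf, india — then nothing else fits. Walking it through:
  pool = (0, 2, 3, 0)
  golf needs (0, 1, 1, 0) <= (0, 2, 3, 0) -> finishes; pool += (0, 1, 1, 3) = (0, 3, 4, 3)
  india needs (0, 3, 3, 0) <= (0, 3, 4, 3) -> finishes; pool += (0, 1, 1, 0) = (0, 4, 5, 3)
  blocked: charlie wants (0, 0, 6, 3), pool (0, 4, 5, 3) — not enough R2
  blocked: bravo wants (0, 5, 4, 3), pool (0, 4, 5, 3) — not enough R0
Processes that could never finish after the grant: charlie and bravo.


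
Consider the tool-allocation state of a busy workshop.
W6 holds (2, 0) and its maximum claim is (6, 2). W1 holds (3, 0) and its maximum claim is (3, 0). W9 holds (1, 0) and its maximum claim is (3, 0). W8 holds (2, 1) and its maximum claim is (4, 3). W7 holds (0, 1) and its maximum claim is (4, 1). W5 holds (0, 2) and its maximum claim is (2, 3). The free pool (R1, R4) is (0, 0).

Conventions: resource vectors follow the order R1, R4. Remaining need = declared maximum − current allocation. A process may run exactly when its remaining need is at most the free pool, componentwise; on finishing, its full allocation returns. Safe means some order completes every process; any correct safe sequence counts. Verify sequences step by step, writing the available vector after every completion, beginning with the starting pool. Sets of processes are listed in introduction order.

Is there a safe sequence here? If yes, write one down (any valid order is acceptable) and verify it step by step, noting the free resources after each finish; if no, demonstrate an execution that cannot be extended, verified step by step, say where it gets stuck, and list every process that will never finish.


SAFE, for example via the order W1, W9, W7, W5, W8, W6.
Key observation: the order's first zero-slack moment is W7 ((4, 0) needed, (4, 0) free — a requested resource with nothing to spare).
Walking it through:
  pool = (0, 0)
  W1: need (0, 0) fits (0, 0); releases (3, 0), pool now (3, 0)
  W9: need (2, 0) fits (3, 0); releases (1, 0), pool now (4, 0)
  W7: need (4, 0) fits (4, 0); releases (0, 1), pool now (4, 1)
  W5: need (2, 1) fits (4, 1); releases (0, 2), pool now (4, 3)
  W8: need (2, 2) fits (4, 3); releases (2, 1), pool now (6, 4)
  W6: need (4, 2) fits (6, 4); releases (2, 0), pool now (8, 4)


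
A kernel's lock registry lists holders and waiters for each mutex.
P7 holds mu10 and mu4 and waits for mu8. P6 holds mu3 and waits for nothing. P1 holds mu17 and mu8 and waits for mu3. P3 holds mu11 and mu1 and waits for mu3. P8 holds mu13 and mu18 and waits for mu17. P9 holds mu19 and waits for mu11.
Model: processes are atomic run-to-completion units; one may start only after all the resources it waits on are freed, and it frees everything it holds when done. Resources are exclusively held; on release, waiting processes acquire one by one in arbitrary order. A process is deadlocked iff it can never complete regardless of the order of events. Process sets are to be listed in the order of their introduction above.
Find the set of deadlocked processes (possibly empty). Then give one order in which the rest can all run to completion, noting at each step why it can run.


The deadlocked set is empty.
Key observation: there is no circular wait here — follow any chain and it reaches a process that is free to run now.
A valid finishing order for the others: P6, P3, P1, P8, P9, P7.
Walking it through:
  P6: no waits; runs immediately, freeing mu3
  P3: everything it awaited (mu3) is free; runs, freeing mu11 and mu1
  P1: everything it awaited (mu3) is free; runs, freeing mu17 and mu8
  P8: everything it awaited (mu17) is free; runs, freeing mu13 and mu18
  P9: everything it awaited (mu11) is free; runs, freeing mu19
  P7: everything it awaited (mu8) is free; runs, freeing mu10 and mu4


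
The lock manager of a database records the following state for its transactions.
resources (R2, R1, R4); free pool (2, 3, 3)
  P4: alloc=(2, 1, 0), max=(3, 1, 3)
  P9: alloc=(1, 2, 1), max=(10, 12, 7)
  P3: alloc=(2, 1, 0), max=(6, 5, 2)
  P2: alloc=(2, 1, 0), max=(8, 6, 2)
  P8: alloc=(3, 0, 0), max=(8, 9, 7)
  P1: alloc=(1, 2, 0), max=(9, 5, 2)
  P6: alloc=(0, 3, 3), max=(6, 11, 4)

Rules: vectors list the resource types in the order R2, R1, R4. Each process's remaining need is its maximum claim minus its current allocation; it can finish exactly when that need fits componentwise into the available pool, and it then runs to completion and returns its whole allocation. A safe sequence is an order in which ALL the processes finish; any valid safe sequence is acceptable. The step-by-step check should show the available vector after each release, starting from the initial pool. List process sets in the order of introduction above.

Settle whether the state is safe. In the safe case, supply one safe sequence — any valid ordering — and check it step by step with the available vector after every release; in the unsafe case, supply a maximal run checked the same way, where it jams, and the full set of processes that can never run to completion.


SAFE. One safe sequence: P4, P3, P2, P1, P6, P9, P8.
Key observation: P4 marks the first exact bind of the order: its need (1, 0, 3) fits the free (2, 3, 3) with zero slack on a requested resource.
Walking it through:
  pool = (2, 3, 3)
  P4: need (1, 0, 3) fits (2, 3, 3); releases (2, 1, 0), pool now (4, 4, 3)
  P3: need (4, 4, 2) fits (4, 4, 3); releases (2, 1, 0), pool now (6, 5, 3)
  P2: need (6, 5, 2) fits (6, 5, 3); releases (2, 1, 0), pool now (8, 6, 3)
  P1: need (8, 3, 2) fits (8, 6, 3); releases (1, 2, 0), pool now (9, 8, 3)
  P6: need (6, 8, 1) fits (9, 8, 3); releases (0, 3, 3), pool now (9, 11, 6)
  P9: need (9, 10, 6) fits (9, 11, 6); releases (1, 2, 1), pool now (10, 13, 7)
  P8: need (5, 9, 7) fits (10, 13, 7); releases (3, 0, 0), pool now (13, 13, 7)


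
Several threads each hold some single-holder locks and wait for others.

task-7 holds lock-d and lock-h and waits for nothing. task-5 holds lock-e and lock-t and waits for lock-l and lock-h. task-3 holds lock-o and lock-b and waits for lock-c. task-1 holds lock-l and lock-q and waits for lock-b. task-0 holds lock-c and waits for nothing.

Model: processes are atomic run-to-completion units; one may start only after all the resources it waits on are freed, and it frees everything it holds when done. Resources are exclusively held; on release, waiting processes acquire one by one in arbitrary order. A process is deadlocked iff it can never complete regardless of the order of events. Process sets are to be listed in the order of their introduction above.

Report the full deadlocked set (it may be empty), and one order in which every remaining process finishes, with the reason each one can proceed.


The deadlocked set is empty.
Key observation: although several processes wait, no cycle exists — each chain bottoms out at a free runner.
The rest can finish in the order task-0, task-7, task-3, task-1, task-5.
Verifying each step:
  run task-0 (it waits on nothing); releases lock-c
  run task-7 (it waits on nothing); releases lock-d and lock-h
  task-3 waits on lock-c — all released -> runs and releases lock-o and lock-b
  task-1 waits on lock-b — all released -> runs and releases lock-l and lock-q
  task-5 waits on lock-l and lock-h — all released -> runs and releases lock-e and lock-t


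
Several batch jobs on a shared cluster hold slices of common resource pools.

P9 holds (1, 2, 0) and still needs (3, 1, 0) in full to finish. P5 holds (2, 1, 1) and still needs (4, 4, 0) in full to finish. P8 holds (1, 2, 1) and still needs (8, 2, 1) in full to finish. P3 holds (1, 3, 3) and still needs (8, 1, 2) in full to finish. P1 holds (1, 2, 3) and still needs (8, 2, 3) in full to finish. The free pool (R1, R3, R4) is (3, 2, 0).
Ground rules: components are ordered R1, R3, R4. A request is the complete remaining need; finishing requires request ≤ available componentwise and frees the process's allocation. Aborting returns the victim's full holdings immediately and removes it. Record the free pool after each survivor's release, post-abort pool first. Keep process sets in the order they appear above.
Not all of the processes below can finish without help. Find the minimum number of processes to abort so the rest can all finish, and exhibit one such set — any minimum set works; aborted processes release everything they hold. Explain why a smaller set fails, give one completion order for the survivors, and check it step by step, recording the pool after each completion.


The answer: abort P3 and P1.
Key observation: P8 was stuck for good until P3 and P1 gave back (2, 5, 6); in the order shown it finishes at step 3.
Minimality, checking each single-abort alternative: P9 alone leaves P8 blocked (short on R1); P5 alone leaves P8 blocked (short on R1); P8 alone leaves P3 blocked (short on R1); P3 alone leaves P8 blocked (short on R1); P1 alone leaves P8 blocked (short on R1).
The survivors complete as P9, P5, P8. Check, step by step (starting from the post-abort pool):
  pool = (5, 7, 6)
  run P9 (needs (3, 1, 0), free (5, 7, 6)); after release of (1, 2, 0) the pool is (6, 9, 6)
  run P5 (needs (4, 4, 0), free (6, 9, 6)); after release of (2, 1, 1) the pool is (8, 10, 7)
  run P8 (needs (8, 2, 1), free (8, 10, 7)); after release of (1, 2, 1) the pool is (9, 12, 8)


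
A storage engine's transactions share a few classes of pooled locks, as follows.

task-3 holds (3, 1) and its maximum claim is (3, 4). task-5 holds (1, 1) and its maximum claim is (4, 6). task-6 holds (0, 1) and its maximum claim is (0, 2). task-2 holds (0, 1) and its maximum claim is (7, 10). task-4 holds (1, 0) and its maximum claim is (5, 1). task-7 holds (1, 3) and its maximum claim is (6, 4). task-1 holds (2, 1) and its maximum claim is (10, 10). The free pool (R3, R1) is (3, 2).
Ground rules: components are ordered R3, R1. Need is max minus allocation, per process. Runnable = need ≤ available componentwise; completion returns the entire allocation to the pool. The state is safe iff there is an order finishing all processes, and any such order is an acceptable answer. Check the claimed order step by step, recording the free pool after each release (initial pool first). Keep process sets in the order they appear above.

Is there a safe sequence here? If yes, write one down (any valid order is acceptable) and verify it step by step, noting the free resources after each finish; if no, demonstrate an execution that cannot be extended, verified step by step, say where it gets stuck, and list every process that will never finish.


The state is UNSAFE.
Key observation: even finishing task-6, task-3, task-7, task-4, task-5 leaves just (9, 8) free — too little R1 for any of the remaining processes.
The run task-6, task-3, task-7, task-4, task-5 cannot be extended any further. Check, step by step:
  pool = (3, 2)
  task-6: need (0, 1) fits (3, 2); releases (0, 1), pool now (3, 3)
  task-3: need (0, 3) fits (3, 3); releases (3, 1), pool now (6, 4)
  task-7: need (5, 1) fits (6, 4); releases (1, 3), pool now (7, 7)
  task-4: need (4, 1) fits (7, 7); releases (1, 0), pool now (8, 7)
  task-5: need (3, 5) fits (8, 7); releases (1, 1), pool now (9, 8)
  task-2 still needs (7, 9) but only (9, 8) is free — short on R1
  task-1 still needs (8, 9) but only (9, 8) is free — short on R1
Permanently blocked: task-2 and task-1.


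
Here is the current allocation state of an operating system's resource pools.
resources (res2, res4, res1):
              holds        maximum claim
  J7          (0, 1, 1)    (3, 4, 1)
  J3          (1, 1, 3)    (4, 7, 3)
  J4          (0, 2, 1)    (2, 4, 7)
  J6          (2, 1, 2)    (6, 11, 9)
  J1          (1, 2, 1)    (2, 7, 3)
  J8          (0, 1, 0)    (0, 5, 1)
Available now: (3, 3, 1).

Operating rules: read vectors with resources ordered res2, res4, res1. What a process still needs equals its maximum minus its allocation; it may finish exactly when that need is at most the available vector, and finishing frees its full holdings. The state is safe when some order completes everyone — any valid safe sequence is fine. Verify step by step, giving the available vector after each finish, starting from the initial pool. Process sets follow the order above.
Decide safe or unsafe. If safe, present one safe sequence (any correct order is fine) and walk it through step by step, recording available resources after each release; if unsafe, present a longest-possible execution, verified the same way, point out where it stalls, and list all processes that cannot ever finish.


The state is SAFE; one workable sequence: J7, J8, J1, J3, J4, J6.
Key observation: the first exact fit in this order is J7 — it needs (3, 3, 0) with (3, 3, 1) free, meeting a requested resource to the last unit.
Verifying each step:
  pool = (3, 3, 1)
  J7: need (3, 3, 0) fits (3, 3, 1); releases (0, 1, 1), pool now (3, 4, 2)
  J8: need (0, 4, 1) fits (3, 4, 2); releases (0, 1, 0), pool now (3, 5, 2)
  J1: need (1, 5, 2) fits (3, 5, 2); releases (1, 2, 1), pool now (4, 7, 3)
  J3: need (3, 6, 0) fits (4, 7, 3); releases (1, 1, 3), pool now (5, 8, 6)
  J4: need (2, 2, 6) fits (5, 8, 6); releases (0, 2, 1), pool now (5, 10, 7)
  J6: need (4, 10, 7) fits (5, 10, 7); releases (2, 1, 2), pool now (7, 11, 9)


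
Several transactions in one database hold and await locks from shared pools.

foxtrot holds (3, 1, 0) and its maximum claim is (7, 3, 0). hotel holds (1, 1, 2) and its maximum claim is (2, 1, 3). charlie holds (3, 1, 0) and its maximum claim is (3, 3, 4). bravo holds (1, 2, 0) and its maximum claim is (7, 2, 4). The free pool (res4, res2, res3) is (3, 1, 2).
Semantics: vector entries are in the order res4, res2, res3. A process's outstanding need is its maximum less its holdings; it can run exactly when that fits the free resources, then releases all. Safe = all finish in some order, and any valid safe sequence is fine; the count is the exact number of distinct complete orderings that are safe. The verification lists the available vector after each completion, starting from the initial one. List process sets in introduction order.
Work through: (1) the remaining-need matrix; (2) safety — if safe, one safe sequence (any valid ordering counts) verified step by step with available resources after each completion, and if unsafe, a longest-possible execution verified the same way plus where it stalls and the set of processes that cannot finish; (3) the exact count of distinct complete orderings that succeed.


(1) Remaining need (order res4, res2, res3):
  foxtrot: (4, 2, 0)
  hotel: (1, 0, 1)
  charlie: (0, 2, 4)
  bravo: (6, 0, 4)
(2) The state is SAFE; one workable sequence: hotel, charlie, foxtrot, bravo.
Key observation: charlie is the earliest step where a requested resource binds exactly: need (0, 2, 4), pool (4, 2, 4) at its turn.
Verifying each step:
  pool = (3, 1, 2)
  hotel: need (1, 0, 1) fits (3, 1, 2); releases (1, 1, 2), pool now (4, 2, 4)
  charlie: need (0, 2, 4) fits (4, 2, 4); releases (3, 1, 0), pool now (7, 3, 4)
  foxtrot: need (4, 2, 0) fits (7, 3, 4); releases (3, 1, 0), pool now (10, 4, 4)
  bravo: need (6, 0, 4) fits (10, 4, 4); releases (1, 2, 0), pool now (11, 6, 4)
(3) The exact count: 4 of the possible complete orderings are safe sequences.


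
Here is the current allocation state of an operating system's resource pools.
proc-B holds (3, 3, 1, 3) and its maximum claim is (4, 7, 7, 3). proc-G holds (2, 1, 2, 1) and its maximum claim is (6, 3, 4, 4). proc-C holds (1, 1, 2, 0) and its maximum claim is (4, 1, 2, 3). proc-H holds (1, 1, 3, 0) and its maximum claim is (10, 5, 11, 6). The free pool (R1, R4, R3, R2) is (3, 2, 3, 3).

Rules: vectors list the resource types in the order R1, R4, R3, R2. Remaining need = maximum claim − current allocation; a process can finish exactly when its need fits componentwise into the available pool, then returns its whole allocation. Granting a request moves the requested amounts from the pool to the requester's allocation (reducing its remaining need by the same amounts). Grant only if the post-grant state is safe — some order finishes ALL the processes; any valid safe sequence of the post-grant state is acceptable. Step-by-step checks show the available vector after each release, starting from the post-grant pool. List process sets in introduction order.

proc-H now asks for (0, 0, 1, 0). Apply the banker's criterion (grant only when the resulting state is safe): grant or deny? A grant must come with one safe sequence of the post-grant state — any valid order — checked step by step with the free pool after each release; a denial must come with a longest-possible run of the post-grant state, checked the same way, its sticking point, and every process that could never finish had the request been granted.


GRANT — the state after the grant stays safe, e.g. via proc-C, proc-G, proc-B, proc-H.
Key observation: granting shrinks the pool to (3, 2, 2, 3), yet proc-C still fits and the chain goes through.
Step-by-step check of the post-grant state:
  pool = (3, 2, 2, 3)
  proc-C needs (3, 0, 0, 3) <= (3, 2, 2, 3) -> finishes; pool += (1, 1, 2, 0) = (4, 3, 4, 3)
  proc-G needs (4, 2, 2, 3) <= (4, 3, 4, 3) -> finishes; pool += (2, 1, 2, 1) = (6, 4, 6, 4)
  proc-B needs (1, 4, 6, 0) <= (6, 4, 6, 4) -> finishes; pool += (3, 3, 1, 3) = (9, 7, 7, 7)
  proc-H needs (9, 4, 7, 6) <= (9, 7, 7, 7) -> finishes; pool += (1, 1, 4, 0) = (10, 8, 11, 7)


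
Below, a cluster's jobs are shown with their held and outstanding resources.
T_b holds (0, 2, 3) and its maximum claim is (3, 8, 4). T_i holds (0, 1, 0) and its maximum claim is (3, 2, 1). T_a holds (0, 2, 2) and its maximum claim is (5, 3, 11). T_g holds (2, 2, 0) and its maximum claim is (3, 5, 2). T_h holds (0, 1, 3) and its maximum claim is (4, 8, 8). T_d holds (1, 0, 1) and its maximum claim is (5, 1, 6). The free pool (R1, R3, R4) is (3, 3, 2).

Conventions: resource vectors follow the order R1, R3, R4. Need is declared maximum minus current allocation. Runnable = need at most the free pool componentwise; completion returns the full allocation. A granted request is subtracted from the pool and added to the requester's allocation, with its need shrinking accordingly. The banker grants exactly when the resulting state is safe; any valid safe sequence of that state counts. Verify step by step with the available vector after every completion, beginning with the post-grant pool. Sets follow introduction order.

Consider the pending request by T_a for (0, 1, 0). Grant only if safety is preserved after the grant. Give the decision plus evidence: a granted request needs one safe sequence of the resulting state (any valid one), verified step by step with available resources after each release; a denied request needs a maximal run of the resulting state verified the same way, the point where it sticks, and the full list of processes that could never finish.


DENY — the pretend-granted state is unsafe.
Key observation: after T_i, T_g the pool peaks at (5, 5, 2), and each blocked process is short somewhere: T_b on R3; T_a on R4; T_h on R3, R4; T_d on R4.
Pretend the grant happened; the run T_i, T_g goes as far as possible. Step-by-step check:
  pool = (3, 2, 2)
  T_i: need (3, 1, 1) fits (3, 2, 2); releases (0, 1, 0), pool now (3, 3, 2)
  T_g: need (1, 3, 2) fits (3, 3, 2); releases (2, 2, 0), pool now (5, 5, 2)
  blocked: T_b wants (3, 6, 1), pool (5, 5, 2) — not enough R3
  blocked: T_a wants (5, 0, 9), pool (5, 5, 2) — not enough R4
  blocked: T_h wants (4, 7, 5), pool (5, 5, 2) — not enough R3 and R4
  blocked: T_d wants (4, 1, 5), pool (5, 5, 2) — not enough R4
Post-grant, the permanently blocked set is T_b, T_a, T_h and T_d.
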